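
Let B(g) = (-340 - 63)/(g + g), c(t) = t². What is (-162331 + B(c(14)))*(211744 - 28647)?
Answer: -11651222878035/392 ≈ -2.9723e+10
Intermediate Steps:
B(g) = -403/(2*g) (B(g) = -403*1/(2*g) = -403/(2*g))
(-162331 + B(c(14)))*(211744 - 28647) = (-162331 - 403/(2*(14²)))*(211744 - 28647) = (-162331 - 403/2/196)*183097 = (-162331 - 403/2*1/196)*183097 = (-162331 - 403/392)*183097 = -63634155/392*183097 = -11651222878035/392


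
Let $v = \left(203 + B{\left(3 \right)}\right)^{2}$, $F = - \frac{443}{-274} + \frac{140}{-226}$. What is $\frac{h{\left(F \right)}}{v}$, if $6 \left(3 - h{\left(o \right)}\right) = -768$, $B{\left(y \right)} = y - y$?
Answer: $\frac{131}{41209} \approx 0.0031789$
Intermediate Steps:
$B{\left(y \right)} = 0$
$F = \frac{30879}{30962}$ ($F = \left(-443\right) \left(- \frac{1}{274}\right) + 140 \left(- \frac{1}{226}\right) = \frac{443}{274} - \frac{70}{113} = \frac{30879}{30962} \approx 0.99732$)
$h{\left(o \right)} = 131$ ($h{\left(o \right)} = 3 - -128 = 3 + 128 = 131$)
$v = 41209$ ($v = \left(203 + 0\right)^{2} = 203^{2} = 41209$)
$\frac{h{\left(F \right)}}{v} = \frac{131}{41209}$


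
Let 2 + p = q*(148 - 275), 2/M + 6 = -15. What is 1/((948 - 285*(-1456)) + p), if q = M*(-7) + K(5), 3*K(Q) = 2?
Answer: 3/1247210 ≈ 2.4054e-6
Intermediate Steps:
M = -2/21 (M = 2/(-6 - 15) = 2/(-21) = 2*(-1/21) = -2/21 ≈ -0.095238)
K(Q) = 2/3 (K(Q) = (1/3)*2 = 2/3)
q = 4/3 (q = -2/21*(-7) + 2/3 = 2/3 + 2/3 = 4/3 ≈ 1.3333)
p = -514/3 (p = -2 + 4*(148 - 275)/3 = -2 + (4/3)*(-127) = -2 - 508/3 = -514/3 ≈ -171.33)
1/((948 - 285*(-1456)) + p) = 1/((948 - 285*(-1456)) - 514/3) = 1/((948 + 414960) - 514/3) = 1/(415908 - 514/3) = 1/(1247210/3) = 3/1247210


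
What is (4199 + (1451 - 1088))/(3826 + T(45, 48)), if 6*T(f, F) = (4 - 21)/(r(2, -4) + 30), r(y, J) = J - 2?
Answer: 656928/550927 ≈ 1.1924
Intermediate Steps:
r(y, J) = -2 + J
T(f, F) = -17/144 (T(f, F) = ((4 - 21)/((-2 - 4) + 30))/6 = (-17/(-6 + 30))/6 = (-17/24)/6 = (-17*1/24)/6 = (⅙)*(-17/24) = -17/144)
(4199 + (1451 - 1088))/(3826 + T(45, 48)) = (4199 + (1451 - 1088))/(3826 - 17/144) = (4199 + 363)/(550927/144) = 4562*(144/550927) = 656928/550927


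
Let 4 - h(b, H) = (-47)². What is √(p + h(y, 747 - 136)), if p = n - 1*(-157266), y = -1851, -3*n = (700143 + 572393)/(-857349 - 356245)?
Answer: √44881293333921/17013 ≈ 393.78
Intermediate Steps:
n = 636268/1820391 (n = -(700143 + 572393)/(3*(-857349 - 356245)) = -1272536/(3*(-1213594)) = -1272536*(-1)/(3*1213594) = -⅓*(-636268/606797) = 636268/1820391 ≈ 0.34952)
h(b, H) = -2205 (h(b, H) = 4 - 1*(-47)² = 4 - 1*2209 = 4 - 2209 = -2205)
p = 286286247274/1820391 (p = 636268/1820391 - 1*(-157266) = 636268/1820391 + 157266 = 286286247274/1820391 ≈ 1.5727e+5)
√(p + h(y, 747 - 136)) = √(286286247274/1820391 - 2205) = √(282272285119/1820391) = √44881293333921/17013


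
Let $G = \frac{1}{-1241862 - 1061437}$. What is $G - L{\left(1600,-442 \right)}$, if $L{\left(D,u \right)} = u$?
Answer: $\frac{1018058157}{2303299} \approx 442.0$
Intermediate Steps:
$G = - \frac{1}{2303299}$ ($G = \frac{1}{-2303299} = - \frac{1}{2303299} \approx -4.3416 \cdot 10^{-7}$)
$G - L{\left(1600,-442 \right)} = - \frac{1}{2303299} - -442 = - \frac{1}{2303299} + 442 = \frac{1018058157}{2303299}$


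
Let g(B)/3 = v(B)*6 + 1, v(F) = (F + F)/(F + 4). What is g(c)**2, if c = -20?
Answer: 2304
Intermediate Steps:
v(F) = 2*F/(4 + F) (v(F) = (2*F)/(4 + F) = 2*F/(4 + F))
g(B) = 3 + 36*B/(4 + B) (g(B) = 3*((2*B/(4 + B))*6 + 1) = 3*(12*B/(4 + B) + 1) = 3*(1 + 12*B/(4 + B)) = 3 + 36*B/(4 + B))
g(c)**2 = (3*(4 + 13*(-20))/(4 - 20))**2 = (3*(4 - 260)/(-16))**2 = (3*(-1/16)*(-256))**2 = 48**2 = 2304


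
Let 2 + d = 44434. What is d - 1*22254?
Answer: 22178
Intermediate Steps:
d = 44432 (d = -2 + 44434 = 44432)
d - 1*22254 = 44432 - 1*22254 = 44432 - 22254 = 22178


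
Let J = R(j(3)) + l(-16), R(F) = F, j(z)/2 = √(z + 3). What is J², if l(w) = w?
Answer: 280 - 64*√6 ≈ 123.23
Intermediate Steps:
j(z) = 2*√(3 + z) (j(z) = 2*√(z + 3) = 2*√(3 + z))
J = -16 + 2*√6 (J = 2*√(3 + 3) - 16 = 2*√6 - 16 = -16 + 2*√6 ≈ -11.101)
J² = (-16 + 2*√6)²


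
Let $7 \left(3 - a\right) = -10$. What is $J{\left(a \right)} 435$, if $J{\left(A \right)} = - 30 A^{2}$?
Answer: $- \frac{12541050}{49} \approx -2.5594 \cdot 10^{5}$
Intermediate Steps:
$a = \frac{31}{7}$ ($a = 3 - - \frac{10}{7} = 3 + \frac{10}{7} = \frac{31}{7} \approx 4.4286$)
$J{\left(a \right)} 435 = - 30 \left(\frac{31}{7}\right)^{2} \cdot 435 = \left(-30\right) \frac{961}{49} \cdot 435 = \left(- \frac{28830}{49}\right) 435 = - \frac{12541050}{49}$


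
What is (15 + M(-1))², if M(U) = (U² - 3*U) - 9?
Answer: 100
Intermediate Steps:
M(U) = -9 + U² - 3*U
(15 + M(-1))² = (15 + (-9 + (-1)² - 3*(-1)))² = (15 + (-9 + 1 + 3))² = (15 - 5)² = 10² = 100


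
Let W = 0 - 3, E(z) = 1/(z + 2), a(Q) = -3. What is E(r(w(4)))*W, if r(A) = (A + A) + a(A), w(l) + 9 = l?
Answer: 3/11 ≈ 0.27273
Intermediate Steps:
w(l) = -9 + l
r(A) = -3 + 2*A (r(A) = (A + A) - 3 = 2*A - 3 = -3 + 2*A)
E(z) = 1/(2 + z)
W = -3
E(r(w(4)))*W = -3/(2 + (-3 + 2*(-9 + 4))) = -3/(2 + (-3 + 2*(-5))) = -3/(2 + (-3 - 10)) = -3/(2 - 13) = -3/(-11) = -1/11*(-3) = 3/11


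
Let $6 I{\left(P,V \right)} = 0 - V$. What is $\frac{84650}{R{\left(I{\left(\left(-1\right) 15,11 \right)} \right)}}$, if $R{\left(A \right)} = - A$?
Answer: $\frac{507900}{11} \approx 46173.0$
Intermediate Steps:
$I{\left(P,V \right)} = - \frac{V}{6}$ ($I{\left(P,V \right)} = \frac{0 - V}{6} = \frac{\left(-1\right) V}{6} = - \frac{V}{6}$)
$\frac{84650}{R{\left(I{\left(\left(-1\right) 15,11 \right)} \right)}} = \frac{84650}{\left(-1\right) \left(\left(- \frac{1}{6}\right) 11\right)} = \frac{84650}{\left(-1\right) \left(- \frac{11}{6}\right)} = \frac{84650}{\frac{11}{6}} = 84650 \cdot \frac{6}{11} = \frac{507900}{11}$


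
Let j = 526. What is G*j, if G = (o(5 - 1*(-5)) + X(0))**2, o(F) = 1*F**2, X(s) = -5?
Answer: 4747150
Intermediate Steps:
o(F) = F**2
G = 9025 (G = ((5 - 1*(-5))**2 - 5)**2 = ((5 + 5)**2 - 5)**2 = (10**2 - 5)**2 = (100 - 5)**2 = 95**2 = 9025)
G*j = 9025*526 = 4747150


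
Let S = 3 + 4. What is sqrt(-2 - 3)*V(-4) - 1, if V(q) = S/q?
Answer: -1 - 7*I*sqrt(5)/4 ≈ -1.0 - 3.9131*I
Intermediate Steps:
S = 7
V(q) = 7/q
sqrt(-2 - 3)*V(-4) - 1 = sqrt(-2 - 3)*(7/(-4)) - 1 = sqrt(-5)*(7*(-1/4)) - 1 = (I*sqrt(5))*(-7/4) - 1 = -7*I*sqrt(5)/4 - 1 = -1 - 7*I*sqrt(5)/4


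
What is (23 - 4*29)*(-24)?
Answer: 2232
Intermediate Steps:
(23 - 4*29)*(-24) = (23 - 116)*(-24) = -93*(-24) = 2232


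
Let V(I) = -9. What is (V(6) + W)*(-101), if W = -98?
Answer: 10807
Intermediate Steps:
(V(6) + W)*(-101) = (-9 - 98)*(-101) = -107*(-101) = 10807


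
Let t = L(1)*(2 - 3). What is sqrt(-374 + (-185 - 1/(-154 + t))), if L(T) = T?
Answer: 2*I*sqrt(3357455)/155 ≈ 23.643*I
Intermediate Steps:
t = -1 (t = 1*(2 - 3) = 1*(-1) = -1)
sqrt(-374 + (-185 - 1/(-154 + t))) = sqrt(-374 + (-185 - 1/(-154 - 1))) = sqrt(-374 + (-185 - 1/(-155))) = sqrt(-374 + (-185 - 1*(-1/155))) = sqrt(-374 + (-185 + 1/155)) = sqrt(-374 - 28674/155) = sqrt(-86644/155) = 2*I*sqrt(3357455)/155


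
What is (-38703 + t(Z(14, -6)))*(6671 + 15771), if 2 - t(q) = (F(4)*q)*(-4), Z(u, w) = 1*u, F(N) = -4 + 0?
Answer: -873554850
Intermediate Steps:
F(N) = -4
Z(u, w) = u
t(q) = 2 - 16*q (t(q) = 2 - (-4*q)*(-4) = 2 - 16*q)
(-38703 + t(Z(14, -6)))*(6671 + 15771) = (-38703 + (2 - 16*14))*(6671 + 15771) = (-38703 + (2 - 224))*22442 = (-38703 - 222)*22442 = -38925*22442 = -873554850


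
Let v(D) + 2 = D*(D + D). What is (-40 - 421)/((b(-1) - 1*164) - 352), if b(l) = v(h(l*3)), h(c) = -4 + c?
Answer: 461/420 ≈ 1.0976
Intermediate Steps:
v(D) = -2 + 2*D² (v(D) = -2 + D*(D + D) = -2 + D*(2*D) = -2 + 2*D²)
b(l) = -2 + 2*(-4 + 3*l)² (b(l) = -2 + 2*(-4 + l*3)² = -2 + 2*(-4 + 3*l)²)
(-40 - 421)/((b(-1) - 1*164) - 352) = (-40 - 421)/(((-2 + 2*(-4 + 3*(-1))²) - 1*164) - 352) = -461/(((-2 + 2*(-4 - 3)²) - 164) - 352) = -461/(((-2 + 2*(-7)²) - 164) - 352) = -461/(((-2 + 2*49) - 164) - 352) = -461/(((-2 + 98) - 164) - 352) = -461/((96 - 164) - 352) = -461/(-68 - 352) = -461/(-420) = -461*(-1/420) = 461/420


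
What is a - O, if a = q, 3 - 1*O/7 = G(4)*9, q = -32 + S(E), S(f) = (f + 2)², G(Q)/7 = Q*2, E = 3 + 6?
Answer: 3596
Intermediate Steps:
E = 9
G(Q) = 14*Q (G(Q) = 7*(Q*2) = 7*(2*Q) = 14*Q)
S(f) = (2 + f)²
q = 89 (q = -32 + (2 + 9)² = -32 + 11² = -32 + 121 = 89)
O = -3507 (O = 21 - 7*14*4*9 = 21 - 392*9 = 21 - 7*504 = 21 - 3528 = -3507)
a = 89
a - O = 89 - 1*(-3507) = 89 + 3507 = 3596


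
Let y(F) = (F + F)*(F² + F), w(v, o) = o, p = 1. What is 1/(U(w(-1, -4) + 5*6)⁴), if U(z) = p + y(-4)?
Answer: 1/81450625 ≈ 1.2277e-8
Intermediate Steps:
y(F) = 2*F*(F + F²) (y(F) = (2*F)*(F + F²) = 2*F*(F + F²))
U(z) = -95 (U(z) = 1 + 2*(-4)²*(1 - 4) = 1 + 2*16*(-3) = 1 - 96 = -95)
1/(U(w(-1, -4) + 5*6)⁴) = 1/((-95)⁴) = 1/81450625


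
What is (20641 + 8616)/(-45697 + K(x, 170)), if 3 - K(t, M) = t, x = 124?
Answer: -29257/45818 ≈ -0.63855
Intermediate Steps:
K(t, M) = 3 - t
(20641 + 8616)/(-45697 + K(x, 170)) = (20641 + 8616)/(-45697 + (3 - 1*124)) = 29257/(-45697 + (3 - 124)) = 29257/(-45697 - 121) = 29257/(-45818) = 29257*(-1/45818) = -29257/45818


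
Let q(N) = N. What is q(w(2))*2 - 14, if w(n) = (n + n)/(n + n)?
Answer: -12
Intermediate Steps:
w(n) = 1 (w(n) = (2*n)/((2*n)) = (2*n)*(1/(2*n)) = 1)
q(w(2))*2 - 14 = 1*2 - 14 = 2 - 14 = -12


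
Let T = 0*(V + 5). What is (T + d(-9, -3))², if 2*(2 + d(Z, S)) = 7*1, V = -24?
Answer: 9/4 ≈ 2.2500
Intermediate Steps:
d(Z, S) = 3/2 (d(Z, S) = -2 + (7*1)/2 = -2 + (½)*7 = -2 + 7/2 = 3/2)
T = 0 (T = 0*(-24 + 5) = 0*(-19) = 0)
(T + d(-9, -3))² = (0 + 3/2)² = (3/2)² = 9/4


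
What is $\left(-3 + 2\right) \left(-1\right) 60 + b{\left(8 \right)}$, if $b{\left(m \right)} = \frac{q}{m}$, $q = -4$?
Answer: $\frac{119}{2} \approx 59.5$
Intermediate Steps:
$b{\left(m \right)} = - \frac{4}{m}$
$\left(-3 + 2\right) \left(-1\right) 60 + b{\left(8 \right)} = \left(-3 + 2\right) \left(-1\right) 60 - \frac{4}{8} = \left(-1\right) \left(-1\right) 60 - \frac{1}{2} = 1 \cdot 60 - \frac{1}{2} = 60 - \frac{1}{2} = \frac{119}{2}$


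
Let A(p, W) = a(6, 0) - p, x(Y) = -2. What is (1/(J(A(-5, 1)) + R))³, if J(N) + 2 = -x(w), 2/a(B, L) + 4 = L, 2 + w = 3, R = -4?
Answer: -1/64 ≈ -0.015625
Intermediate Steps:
w = 1 (w = -2 + 3 = 1)
a(B, L) = 2/(-4 + L)
A(p, W) = -½ - p (A(p, W) = 2/(-4 + 0) - p = 2/(-4) - p = 2*(-¼) - p = -½ - p)
J(N) = 0 (J(N) = -2 - 1*(-2) = -2 + 2 = 0)
(1/(J(A(-5, 1)) + R))³ = (1/(0 - 4))³ = (1/(-4))³ = (-¼)³ = -1/64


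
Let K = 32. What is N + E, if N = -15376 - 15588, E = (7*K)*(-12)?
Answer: -33652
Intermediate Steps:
E = -2688 (E = (7*32)*(-12) = 224*(-12) = -2688)
N = -30964
N + E = -30964 - 2688 = -33652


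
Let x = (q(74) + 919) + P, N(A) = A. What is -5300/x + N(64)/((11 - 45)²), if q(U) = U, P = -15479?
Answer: 881738/2093227 ≈ 0.42123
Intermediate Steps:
x = -14486 (x = (74 + 919) - 15479 = 993 - 15479 = -14486)
-5300/x + N(64)/((11 - 45)²) = -5300/(-14486) + 64/((11 - 45)²) = -5300*(-1/14486) + 64/((-34)²) = 2650/7243 + 64/1156 = 2650/7243 + 64*(1/1156) = 2650/7243 + 16/289 = 881738/2093227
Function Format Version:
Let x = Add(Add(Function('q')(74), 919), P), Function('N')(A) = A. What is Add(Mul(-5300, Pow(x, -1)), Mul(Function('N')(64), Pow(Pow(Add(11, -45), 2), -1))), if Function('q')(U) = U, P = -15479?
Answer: Rational(881738, 2093227) ≈ 0.42123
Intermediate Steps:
x = -14486 (x = Add(Add(74, 919), -15479) = Add(993, -15479) = -14486)
Add(Mul(-5300, Pow(x, -1)), Mul(Function('N')(64), Pow(Pow(Add(11, -45), 2), -1))) = Add(Mul(-5300, Pow(-14486, -1)), Mul(64, Pow(Pow(Add(11, -45), 2), -1))) = Add(Mul(-5300, Rational(-1, 14486)), Mul(64, Pow(Pow(-34, 2), -1))) = Add(Rational(2650, 7243), Mul(64, Pow(1156, -1))) = Add(Rational(2650, 7243), Mul(64, Rational(1, 1156))) = Add(Rational(2650, 7243), Rational(16, 289)) = Rational(881738, 2093227)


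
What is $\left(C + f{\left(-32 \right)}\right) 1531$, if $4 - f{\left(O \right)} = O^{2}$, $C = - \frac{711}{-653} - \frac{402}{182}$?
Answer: $- \frac{92898036372}{59423} \approx -1.5633 \cdot 10^{6}$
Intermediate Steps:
$C = - \frac{66552}{59423}$ ($C = \left(-711\right) \left(- \frac{1}{653}\right) - \frac{201}{91} = \frac{711}{653} - \frac{201}{91} = - \frac{66552}{59423} \approx -1.12$)
$f{\left(O \right)} = 4 - O^{2}$
$\left(C + f{\left(-32 \right)}\right) 1531 = \left(- \frac{66552}{59423} + \left(4 - \left(-32\right)^{2}\right)\right) 1531 = \left(- \frac{66552}{59423} + \left(4 - 1024\right)\right) 1531 = \left(- \frac{66552}{59423} - 1020\right) 1531 = \left(- \frac{60678012}{59423}\right) 1531 = - \frac{92898036372}{59423}$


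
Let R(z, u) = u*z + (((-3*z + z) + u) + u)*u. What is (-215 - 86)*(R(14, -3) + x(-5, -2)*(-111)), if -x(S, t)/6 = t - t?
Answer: -18060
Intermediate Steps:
x(S, t) = 0 (x(S, t) = -6*(t - t) = -6*0 = 0)
R(z, u) = u*z + u*(-2*z + 2*u) (R(z, u) = u*z + ((-2*z + u) + u)*u = u*z + ((u - 2*z) + u)*u = u*z + (-2*z + 2*u)*u = u*z + u*(-2*z + 2*u))
(-215 - 86)*(R(14, -3) + x(-5, -2)*(-111)) = (-215 - 86)*(-3*(-1*14 + 2*(-3)) + 0*(-111)) = -301*(-3*(-14 - 6) + 0) = -301*(-3*(-20) + 0) = -301*(60 + 0) = -301*60 = -18060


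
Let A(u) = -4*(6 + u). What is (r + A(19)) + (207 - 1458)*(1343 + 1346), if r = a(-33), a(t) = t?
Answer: -3364072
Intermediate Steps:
r = -33
A(u) = -24 - 4*u
(r + A(19)) + (207 - 1458)*(1343 + 1346) = (-33 + (-24 - 4*19)) + (207 - 1458)*(1343 + 1346) = (-33 + (-24 - 76)) - 1251*2689 = (-33 - 100) - 3363939 = -133 - 3363939 = -3364072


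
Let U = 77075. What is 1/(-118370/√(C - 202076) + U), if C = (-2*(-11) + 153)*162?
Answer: 38256947/2948694222759 - 1691*I*√173726/14743471113795 ≈ 1.2974e-5 - 4.7805e-8*I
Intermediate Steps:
C = 28350 (C = (22 + 153)*162 = 175*162 = 28350)
1/(-118370/√(C - 202076) + U) = 1/(-118370/√(28350 - 202076) + 77075) = 1/(-118370*(-I*√173726/173726) + 77075) = 1/(-(-8455)*I*√173726/12409 + 77075) = 1/(8455*I*√173726/12409 + 77075) = 1/(77075 + 8455*I*√173726/12409)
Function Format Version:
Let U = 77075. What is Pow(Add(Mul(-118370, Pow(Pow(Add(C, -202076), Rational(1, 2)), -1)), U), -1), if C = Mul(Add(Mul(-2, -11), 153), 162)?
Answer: Add(Rational(38256947, 2948694222759), Mul(Rational(-1691, 14743471113795), I, Pow(173726, Rational(1, 2)))) ≈ Add(1.2974e-5, Mul(-4.7805e-8, I))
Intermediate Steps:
C = 28350 (C = Mul(Add(22, 153), 162) = Mul(175, 162) = 28350)
Pow(Add(Mul(-118370, Pow(Pow(Add(C, -202076), Rational(1, 2)), -1)), U), -1) = Pow(Add(Mul(-118370, Pow(Pow(Add(28350, -202076), Rational(1, 2)), -1)), 77075), -1) = Pow(Add(Mul(-118370, Pow(Pow(-173726, Rational(1, 2)), -1)), 77075), -1) = Pow(Add(Mul(-118370, Pow(Mul(I, Pow(173726, Rational(1, 2))), -1)), 77075), -1) = Pow(Add(Mul(-118370, Mul(Rational(-1, 173726), I, Pow(173726, Rational(1, 2)))), 77075), -1) = Pow(Add(Mul(Rational(8455, 12409), I, Pow(173726, Rational(1, 2))), 77075), -1) = Pow(Add(77075, Mul(Rational(8455, 12409), I, Pow(173726, Rational(1, 2)))), -1)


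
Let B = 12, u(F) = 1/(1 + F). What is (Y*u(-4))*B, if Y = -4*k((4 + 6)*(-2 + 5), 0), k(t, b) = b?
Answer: 0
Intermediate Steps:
Y = 0 (Y = -4*0 = 0)
(Y*u(-4))*B = (0/(1 - 4))*12 = (0/(-3))*12 = (0*(-⅓))*12 = 0*12 = 0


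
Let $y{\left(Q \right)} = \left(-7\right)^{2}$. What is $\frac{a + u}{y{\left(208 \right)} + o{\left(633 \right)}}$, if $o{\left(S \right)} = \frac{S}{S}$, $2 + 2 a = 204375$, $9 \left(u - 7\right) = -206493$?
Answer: $\frac{475499}{300} \approx 1585.0$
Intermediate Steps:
$y{\left(Q \right)} = 49$
$u = - \frac{68810}{3}$ ($u = 7 + \frac{1}{9} \left(-206493\right) = 7 - \frac{68831}{3} = - \frac{68810}{3} \approx -22937.0$)
$a = \frac{204373}{2}$ ($a = -1 + \frac{1}{2} \cdot 204375 = -1 + \frac{204375}{2} = \frac{204373}{2} \approx 1.0219 \cdot 10^{5}$)
$o{\left(S \right)} = 1$
$\frac{a + u}{y{\left(208 \right)} + o{\left(633 \right)}} = \frac{\frac{204373}{2} - \frac{68810}{3}}{49 + 1} = \frac{475499}{6 \cdot 50} = \frac{475499}{6} \cdot \frac{1}{50} = \frac{475499}{300}$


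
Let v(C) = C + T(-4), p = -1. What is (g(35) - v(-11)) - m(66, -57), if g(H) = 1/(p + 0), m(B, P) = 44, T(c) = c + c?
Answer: -26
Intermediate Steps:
T(c) = 2*c
g(H) = -1 (g(H) = 1/(-1 + 0) = 1/(-1) = -1)
v(C) = -8 + C (v(C) = C + 2*(-4) = C - 8 = -8 + C)
(g(35) - v(-11)) - m(66, -57) = (-1 - (-8 - 11)) - 1*44 = (-1 - 1*(-19)) - 44 = (-1 + 19) - 44 = 18 - 44 = -26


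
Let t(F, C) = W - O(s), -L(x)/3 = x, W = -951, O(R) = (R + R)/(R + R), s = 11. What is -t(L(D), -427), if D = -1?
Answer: 952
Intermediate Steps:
O(R) = 1 (O(R) = (2*R)/((2*R)) = (2*R)*(1/(2*R)) = 1)
L(x) = -3*x
t(F, C) = -952 (t(F, C) = -951 - 1*1 = -951 - 1 = -952)
-t(L(D), -427) = -1*(-952) = 952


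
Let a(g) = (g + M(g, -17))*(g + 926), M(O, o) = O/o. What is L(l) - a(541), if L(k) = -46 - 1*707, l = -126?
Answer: -12711153/17 ≈ -7.4772e+5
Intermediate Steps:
L(k) = -753 (L(k) = -46 - 707 = -753)
a(g) = 16*g*(926 + g)/17 (a(g) = (g + g/(-17))*(g + 926) = (g + g*(-1/17))*(926 + g) = (g - g/17)*(926 + g) = (16*g/17)*(926 + g) = 16*g*(926 + g)/17)
L(l) - a(541) = -753 - 16*541*(926 + 541)/17 = -753 - 16*541*1467/17 = -753 - 1*12698352/17 = -753 - 12698352/17 = -12711153/17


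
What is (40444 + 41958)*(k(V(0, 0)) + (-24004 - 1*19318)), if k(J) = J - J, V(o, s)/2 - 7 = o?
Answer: -3569819444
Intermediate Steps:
V(o, s) = 14 + 2*o
k(J) = 0
(40444 + 41958)*(k(V(0, 0)) + (-24004 - 1*19318)) = (40444 + 41958)*(0 + (-24004 - 1*19318)) = 82402*(0 + (-24004 - 19318)) = 82402*(0 - 43322) = 82402*(-43322) = -3569819444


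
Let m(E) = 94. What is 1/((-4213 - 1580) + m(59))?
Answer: -1/5699 ≈ -0.00017547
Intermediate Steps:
1/((-4213 - 1580) + m(59)) = 1/((-4213 - 1580) + 94) = 1/(-5793 + 94) = 1/(-5699) = -1/5699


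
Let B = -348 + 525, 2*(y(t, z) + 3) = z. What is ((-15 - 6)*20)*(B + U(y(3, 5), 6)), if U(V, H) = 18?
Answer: -81900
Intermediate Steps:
y(t, z) = -3 + z/2
B = 177
((-15 - 6)*20)*(B + U(y(3, 5), 6)) = ((-15 - 6)*20)*(177 + 18) = -21*20*195 = -420*195 = -81900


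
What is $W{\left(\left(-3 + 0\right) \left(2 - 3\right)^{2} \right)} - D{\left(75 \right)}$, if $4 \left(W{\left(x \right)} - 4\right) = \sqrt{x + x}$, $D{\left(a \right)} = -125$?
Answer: $129 + \frac{i \sqrt{6}}{4} \approx 129.0 + 0.61237 i$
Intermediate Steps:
$W{\left(x \right)} = 4 + \frac{\sqrt{2} \sqrt{x}}{4}$ ($W{\left(x \right)} = 4 + \frac{\sqrt{x + x}}{4} = 4 + \frac{\sqrt{2 x}}{4} = 4 + \frac{\sqrt{2} \sqrt{x}}{4}$)
$W{\left(\left(-3 + 0\right) \left(2 - 3\right)^{2} \right)} - D{\left(75 \right)} = \left(4 + \frac{\sqrt{2} \sqrt{\left(-3 + 0\right) \left(2 - 3\right)^{2}}}{4}\right) - -125 = \left(4 + \frac{\sqrt{2} \sqrt{- 3 \left(-1\right)^{2}}}{4}\right) + 125 = \left(4 + \frac{\sqrt{2} \sqrt{\left(-3\right) 1}}{4}\right) + 125 = \left(4 + \frac{\sqrt{2} \sqrt{-3}}{4}\right) + 125 = \left(4 + \frac{\sqrt{2} i \sqrt{3}}{4}\right) + 125 = \left(4 + \frac{i \sqrt{6}}{4}\right) + 125 = 129 + \frac{i \sqrt{6}}{4}$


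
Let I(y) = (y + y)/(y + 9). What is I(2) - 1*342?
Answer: -3758/11 ≈ -341.64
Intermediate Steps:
I(y) = 2*y/(9 + y) (I(y) = (2*y)/(9 + y) = 2*y/(9 + y))
I(2) - 1*342 = 2*2/(9 + 2) - 1*342 = 2*2/11 - 342 = 2*2*(1/11) - 342 = 4/11 - 342 = -3758/11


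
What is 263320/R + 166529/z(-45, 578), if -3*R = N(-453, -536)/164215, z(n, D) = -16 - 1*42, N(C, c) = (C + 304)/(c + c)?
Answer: -8065674769139221/8642 ≈ -9.3331e+11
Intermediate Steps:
N(C, c) = (304 + C)/(2*c) (N(C, c) = (304 + C)/((2*c)) = (304 + C)*(1/(2*c)) = (304 + C)/(2*c))
z(n, D) = -58 (z(n, D) = -16 - 42 = -58)
R = -149/528115440 (R = -(½)*(304 - 453)/(-536)/(3*164215) = -(½)*(-1/536)*(-149)/(3*164215) = -149/(3216*164215) = -⅓*149/176038480 = -149/528115440 ≈ -2.8214e-7)
263320/R + 166529/z(-45, 578) = 263320/(-149/528115440) + 166529/(-58) = 263320*(-528115440/149) + 166529*(-1/58) = -139063357660800/149 - 166529/58 = -8065674769139221/8642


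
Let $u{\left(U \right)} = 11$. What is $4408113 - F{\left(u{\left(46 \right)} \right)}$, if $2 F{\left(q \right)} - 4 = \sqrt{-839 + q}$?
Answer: $4408111 - 3 i \sqrt{23} \approx 4.4081 \cdot 10^{6} - 14.387 i$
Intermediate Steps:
$F{\left(q \right)} = 2 + \frac{\sqrt{-839 + q}}{2}$
$4408113 - F{\left(u{\left(46 \right)} \right)} = 4408113 - \left(2 + \frac{\sqrt{-839 + 11}}{2}\right) = 4408113 - \left(2 + \frac{\sqrt{-828}}{2}\right) = 4408113 - \left(2 + \frac{6 i \sqrt{23}}{2}\right) = 4408113 - \left(2 + 3 i \sqrt{23}\right) = 4408111 - 3 i \sqrt{23}$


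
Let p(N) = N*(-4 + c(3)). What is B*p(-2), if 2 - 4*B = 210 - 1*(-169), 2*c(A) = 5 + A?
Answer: 0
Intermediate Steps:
c(A) = 5/2 + A/2 (c(A) = (5 + A)/2 = 5/2 + A/2)
B = -377/4 (B = 1/2 - (210 - 1*(-169))/4 = 1/2 - (210 + 169)/4 = 1/2 - 1/4*379 = 1/2 - 379/4 = -377/4 ≈ -94.250)
p(N) = 0 (p(N) = N*(-4 + (5/2 + (1/2)*3)) = N*(-4 + (5/2 + 3/2)) = N*(-4 + 4) = N*0 = 0)
B*p(-2) = -377/4*0 = 0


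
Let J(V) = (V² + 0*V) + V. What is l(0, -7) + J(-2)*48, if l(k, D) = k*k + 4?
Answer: 100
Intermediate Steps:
l(k, D) = 4 + k² (l(k, D) = k² + 4 = 4 + k²)
J(V) = V + V² (J(V) = (V² + 0) + V = V² + V = V + V²)
l(0, -7) + J(-2)*48 = (4 + 0²) - 2*(1 - 2)*48 = (4 + 0) - 2*(-1)*48 = 4 + 2*48 = 4 + 96 = 100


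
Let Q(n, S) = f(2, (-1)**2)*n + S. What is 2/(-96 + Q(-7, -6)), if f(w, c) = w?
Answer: -1/58 ≈ -0.017241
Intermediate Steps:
Q(n, S) = S + 2*n (Q(n, S) = 2*n + S = S + 2*n)
2/(-96 + Q(-7, -6)) = 2/(-96 + (-6 + 2*(-7))) = 2/(-96 + (-6 - 14)) = 2/(-96 - 20) = 2/(-116) = 2*(-1/116) = -1/58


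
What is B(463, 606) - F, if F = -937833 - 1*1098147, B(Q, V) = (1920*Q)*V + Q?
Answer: 540746203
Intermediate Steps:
B(Q, V) = Q + 1920*Q*V (B(Q, V) = 1920*Q*V + Q = Q + 1920*Q*V)
F = -2035980 (F = -937833 - 1098147 = -2035980)
B(463, 606) - F = 463*(1 + 1920*606) - 1*(-2035980) = 463*(1 + 1163520) + 2035980 = 463*1163521 + 2035980 = 538710223 + 2035980 = 540746203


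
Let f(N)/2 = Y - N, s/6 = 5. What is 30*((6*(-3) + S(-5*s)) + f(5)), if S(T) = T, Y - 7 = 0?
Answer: -4920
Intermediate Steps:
Y = 7 (Y = 7 + 0 = 7)
s = 30 (s = 6*5 = 30)
f(N) = 14 - 2*N (f(N) = 2*(7 - N) = 14 - 2*N)
30*((6*(-3) + S(-5*s)) + f(5)) = 30*((6*(-3) - 5*30) + (14 - 2*5)) = 30*((-18 - 150) + (14 - 10)) = 30*(-168 + 4) = 30*(-164) = -4920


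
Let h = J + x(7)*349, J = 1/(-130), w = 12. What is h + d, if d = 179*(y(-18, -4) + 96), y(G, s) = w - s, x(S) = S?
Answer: 2923829/130 ≈ 22491.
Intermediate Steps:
J = -1/130 ≈ -0.0076923
y(G, s) = 12 - s
d = 20048 (d = 179*((12 - 1*(-4)) + 96) = 179*((12 + 4) + 96) = 179*(16 + 96) = 179*112 = 20048)
h = 317589/130 (h = -1/130 + 7*349 = -1/130 + 2443 = 317589/130 ≈ 2443.0)
h + d = 317589/130 + 20048 = 2923829/130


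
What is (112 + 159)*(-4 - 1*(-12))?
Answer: 2168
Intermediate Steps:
(112 + 159)*(-4 - 1*(-12)) = 271*(-4 + 12) = 271*8 = 2168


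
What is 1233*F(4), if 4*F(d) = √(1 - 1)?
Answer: 0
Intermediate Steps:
F(d) = 0 (F(d) = √(1 - 1)/4 = √0/4 = (¼)*0 = 0)
1233*F(4) = 1233*0 = 0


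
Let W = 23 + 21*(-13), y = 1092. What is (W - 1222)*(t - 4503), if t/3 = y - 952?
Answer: 6010176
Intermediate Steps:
t = 420 (t = 3*(1092 - 952) = 3*140 = 420)
W = -250 (W = 23 - 273 = -250)
(W - 1222)*(t - 4503) = (-250 - 1222)*(420 - 4503) = -1472*(-4083) = 6010176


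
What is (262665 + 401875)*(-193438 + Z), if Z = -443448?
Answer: -423236222440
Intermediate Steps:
(262665 + 401875)*(-193438 + Z) = (262665 + 401875)*(-193438 - 443448) = 664540*(-636886) = -423236222440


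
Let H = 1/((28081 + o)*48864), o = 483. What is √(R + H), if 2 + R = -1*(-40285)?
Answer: √1226190400733584808166/174468912 ≈ 200.71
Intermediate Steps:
R = 40283 (R = -2 - 1*(-40285) = -2 + 40285 = 40283)
H = 1/1395751296 (H = 1/((28081 + 483)*48864) = (1/48864)/28564 = (1/28564)*(1/48864) = 1/1395751296 ≈ 7.1646e-10)
√(R + H) = √(40283 + 1/1395751296) = √(56225049456769/1395751296) = √1226190400733584808166/174468912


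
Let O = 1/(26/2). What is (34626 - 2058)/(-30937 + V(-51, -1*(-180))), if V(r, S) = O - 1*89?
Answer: -423384/403337 ≈ -1.0497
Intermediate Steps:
O = 1/13 (O = 1/(26*(½)) = 1/13 ≈ 0.076923)
V(r, S) = -1156/13 (V(r, S) = 1/13 - 1*89 = 1/13 - 89 = -1156/13)
(34626 - 2058)/(-30937 + V(-51, -1*(-180))) = (34626 - 2058)/(-30937 - 1156/13) = 32568/(-403337/13) = 32568*(-13/403337) = -423384/403337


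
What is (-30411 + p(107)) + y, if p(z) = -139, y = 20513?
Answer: -10037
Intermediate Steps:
(-30411 + p(107)) + y = (-30411 - 139) + 20513 = -30550 + 20513 = -10037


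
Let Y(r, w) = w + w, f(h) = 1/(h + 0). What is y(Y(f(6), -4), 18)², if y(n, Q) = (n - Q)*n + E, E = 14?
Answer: 49284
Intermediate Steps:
f(h) = 1/h
Y(r, w) = 2*w
y(n, Q) = 14 + n*(n - Q) (y(n, Q) = (n - Q)*n + 14 = n*(n - Q) + 14 = 14 + n*(n - Q))
y(Y(f(6), -4), 18)² = (14 + (2*(-4))² - 1*18*2*(-4))² = (14 + (-8)² - 1*18*(-8))² = (14 + 64 + 144)² = 222² = 49284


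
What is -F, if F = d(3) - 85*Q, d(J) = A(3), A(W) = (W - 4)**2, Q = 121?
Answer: 10284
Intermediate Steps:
A(W) = (-4 + W)**2
d(J) = 1 (d(J) = (-4 + 3)**2 = (-1)**2 = 1)
F = -10284 (F = 1 - 85*121 = 1 - 10285 = -10284)
-F = -1*(-10284) = 10284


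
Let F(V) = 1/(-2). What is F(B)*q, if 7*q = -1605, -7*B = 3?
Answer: 1605/14 ≈ 114.64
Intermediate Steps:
B = -3/7 (B = -⅐*3 = -3/7 ≈ -0.42857)
q = -1605/7 (q = (⅐)*(-1605) = -1605/7 ≈ -229.29)
F(V) = -½
F(B)*q = -½*(-1605/7) = 1605/14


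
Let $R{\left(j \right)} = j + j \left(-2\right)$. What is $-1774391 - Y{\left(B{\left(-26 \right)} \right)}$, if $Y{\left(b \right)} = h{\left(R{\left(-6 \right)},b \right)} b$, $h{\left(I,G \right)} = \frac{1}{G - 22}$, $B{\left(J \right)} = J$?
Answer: $- \frac{42585397}{24} \approx -1.7744 \cdot 10^{6}$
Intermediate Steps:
$R{\left(j \right)} = - j$ ($R{\left(j \right)} = j - 2 j = - j$)
$h{\left(I,G \right)} = \frac{1}{-22 + G}$
$Y{\left(b \right)} = \frac{b}{-22 + b}$
$-1774391 - Y{\left(B{\left(-26 \right)} \right)} = -1774391 - - \frac{26}{-22 - 26} = -1774391 - - \frac{26}{-48} = -1774391 - \left(-26\right) \left(- \frac{1}{48}\right) = -1774391 - \frac{13}{24} = - \frac{42585397}{24}$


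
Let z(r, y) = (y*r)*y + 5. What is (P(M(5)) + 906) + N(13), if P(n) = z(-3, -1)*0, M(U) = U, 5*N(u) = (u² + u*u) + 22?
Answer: 978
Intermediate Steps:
N(u) = 22/5 + 2*u²/5 (N(u) = ((u² + u*u) + 22)/5 = ((u² + u²) + 22)/5 = (2*u² + 22)/5 = (22 + 2*u²)/5 = 22/5 + 2*u²/5)
z(r, y) = 5 + r*y² (z(r, y) = (r*y)*y + 5 = r*y² + 5 = 5 + r*y²)
P(n) = 0 (P(n) = (5 - 3*(-1)²)*0 = (5 - 3*1)*0 = (5 - 3)*0 = 2*0 = 0)
(P(M(5)) + 906) + N(13) = (0 + 906) + (22/5 + (⅖)*13²) = 906 + (22/5 + (⅖)*169) = 906 + (22/5 + 338/5) = 906 + 72 = 978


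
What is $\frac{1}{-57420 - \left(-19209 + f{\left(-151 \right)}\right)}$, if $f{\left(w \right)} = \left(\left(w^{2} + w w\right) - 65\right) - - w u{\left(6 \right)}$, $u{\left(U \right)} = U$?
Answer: $- \frac{1}{82842} \approx -1.2071 \cdot 10^{-5}$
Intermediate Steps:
$f{\left(w \right)} = -65 + 2 w^{2} + 6 w$ ($f{\left(w \right)} = \left(\left(w^{2} + w w\right) - 65\right) - - w 6 = \left(\left(w^{2} + w^{2}\right) - 65\right) - - 6 w = \left(2 w^{2} - 65\right) + 6 w = \left(-65 + 2 w^{2}\right) + 6 w = -65 + 2 w^{2} + 6 w$)
$\frac{1}{-57420 - \left(-19209 + f{\left(-151 \right)}\right)} = \frac{1}{-57420 - \left(-19274 - 906 + 45602\right)} = \frac{1}{-57420 + \left(\left(16174 + 3035\right) - \left(-65 + 2 \cdot 22801 - 906\right)\right)} = \frac{1}{-57420 + \left(19209 - \left(-65 + 45602 - 906\right)\right)} = \frac{1}{-57420 + \left(19209 - 44631\right)} = \frac{1}{-57420 - 25422} = \frac{1}{-82842} = - \frac{1}{82842}$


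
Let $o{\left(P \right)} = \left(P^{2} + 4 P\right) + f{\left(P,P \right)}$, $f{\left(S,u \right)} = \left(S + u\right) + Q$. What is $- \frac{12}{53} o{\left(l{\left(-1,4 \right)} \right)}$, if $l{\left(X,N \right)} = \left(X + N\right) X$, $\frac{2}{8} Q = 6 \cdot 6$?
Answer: $- \frac{1620}{53} \approx -30.566$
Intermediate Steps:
$Q = 144$ ($Q = 4 \cdot 6 \cdot 6 = 4 \cdot 36 = 144$)
$l{\left(X,N \right)} = X \left(N + X\right)$ ($l{\left(X,N \right)} = \left(N + X\right) X = X \left(N + X\right)$)
$f{\left(S,u \right)} = 144 + S + u$ ($f{\left(S,u \right)} = \left(S + u\right) + 144 = 144 + S + u$)
$o{\left(P \right)} = 144 + P^{2} + 6 P$ ($o{\left(P \right)} = \left(P^{2} + 4 P\right) + \left(144 + P + P\right) = \left(P^{2} + 4 P\right) + \left(144 + 2 P\right) = 144 + P^{2} + 6 P$)
$- \frac{12}{53} o{\left(l{\left(-1,4 \right)} \right)} = - \frac{12}{53} \left(144 + \left(- (4 - 1)\right)^{2} + 6 \left(- (4 - 1)\right)\right) = \left(-12\right) \frac{1}{53} \left(144 + \left(\left(-1\right) 3\right)^{2} + 6 \left(\left(-1\right) 3\right)\right) = - \frac{12 \left(144 + \left(-3\right)^{2} + 6 \left(-3\right)\right)}{53} = - \frac{12 \left(144 + 9 - 18\right)}{53} = \left(- \frac{12}{53}\right) 135 = - \frac{1620}{53}$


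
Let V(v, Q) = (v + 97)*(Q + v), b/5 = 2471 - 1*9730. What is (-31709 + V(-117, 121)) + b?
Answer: -68084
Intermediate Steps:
b = -36295 (b = 5*(2471 - 1*9730) = 5*(2471 - 9730) = 5*(-7259) = -36295)
V(v, Q) = (97 + v)*(Q + v)
(-31709 + V(-117, 121)) + b = (-31709 + ((-117)² + 97*121 + 97*(-117) + 121*(-117))) - 36295 = (-31709 + (13689 + 11737 - 11349 - 14157)) - 36295 = (-31709 - 80) - 36295 = -31789 - 36295 = -68084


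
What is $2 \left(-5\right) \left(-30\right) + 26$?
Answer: $326$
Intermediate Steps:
$2 \left(-5\right) \left(-30\right) + 26 = \left(-10\right) \left(-30\right) + 26 = 300 + 26 = 326$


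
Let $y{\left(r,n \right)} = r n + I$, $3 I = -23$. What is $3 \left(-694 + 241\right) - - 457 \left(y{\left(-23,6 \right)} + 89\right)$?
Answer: $- \frac{81767}{3} \approx -27256.0$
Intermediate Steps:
$I = - \frac{23}{3}$ ($I = \frac{1}{3} \left(-23\right) = - \frac{23}{3} \approx -7.6667$)
$y{\left(r,n \right)} = - \frac{23}{3} + n r$ ($y{\left(r,n \right)} = r n - \frac{23}{3} = n r - \frac{23}{3} = - \frac{23}{3} + n r$)
$3 \left(-694 + 241\right) - - 457 \left(y{\left(-23,6 \right)} + 89\right) = 3 \left(-694 + 241\right) - - 457 \left(\left(- \frac{23}{3} + 6 \left(-23\right)\right) + 89\right) = 3 \left(-453\right) - - 457 \left(\left(- \frac{23}{3} - 138\right) + 89\right) = -1359 - - 457 \left(- \frac{437}{3} + 89\right) = -1359 - \left(-457\right) \left(- \frac{170}{3}\right) = -1359 - \frac{77690}{3} = - \frac{81767}{3}$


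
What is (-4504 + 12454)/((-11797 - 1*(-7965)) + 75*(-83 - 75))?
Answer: -3975/7841 ≈ -0.50695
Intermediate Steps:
(-4504 + 12454)/((-11797 - 1*(-7965)) + 75*(-83 - 75)) = 7950/((-11797 + 7965) + 75*(-158)) = 7950/(-3832 - 11850) = 7950/(-15682) = 7950*(-1/15682) = -3975/7841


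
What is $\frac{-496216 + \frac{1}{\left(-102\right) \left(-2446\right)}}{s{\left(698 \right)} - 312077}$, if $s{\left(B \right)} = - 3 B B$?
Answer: $\frac{123801922271}{442521215988} \approx 0.27977$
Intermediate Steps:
$s{\left(B \right)} = - 3 B^{2}$
$\frac{-496216 + \frac{1}{\left(-102\right) \left(-2446\right)}}{s{\left(698 \right)} - 312077} = \frac{-496216 + \frac{1}{\left(-102\right) \left(-2446\right)}}{- 3 \cdot 698^{2} - 312077} = \frac{-496216 + \frac{1}{249492}}{\left(-3\right) 487204 - 312077} = \frac{-496216 + \frac{1}{249492}}{-1461612 - 312077} = - \frac{123801922271}{249492 \left(-1773689\right)} = \left(- \frac{123801922271}{249492}\right) \left(- \frac{1}{1773689}\right) = \frac{123801922271}{442521215988}$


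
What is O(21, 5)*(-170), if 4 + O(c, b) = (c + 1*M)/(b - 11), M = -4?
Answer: 3485/3 ≈ 1161.7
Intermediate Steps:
O(c, b) = -4 + (-4 + c)/(-11 + b) (O(c, b) = -4 + (c + 1*(-4))/(b - 11) = -4 + (c - 4)/(-11 + b) = -4 + (-4 + c)/(-11 + b))
O(21, 5)*(-170) = ((40 + 21 - 4*5)/(-11 + 5))*(-170) = ((40 + 21 - 20)/(-6))*(-170) = -⅙*41*(-170) = -41/6*(-170) = 3485/3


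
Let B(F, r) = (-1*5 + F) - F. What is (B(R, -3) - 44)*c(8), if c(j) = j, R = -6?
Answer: -392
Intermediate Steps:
B(F, r) = -5 (B(F, r) = (-5 + F) - F = -5)
(B(R, -3) - 44)*c(8) = (-5 - 44)*8 = -49*8 = -392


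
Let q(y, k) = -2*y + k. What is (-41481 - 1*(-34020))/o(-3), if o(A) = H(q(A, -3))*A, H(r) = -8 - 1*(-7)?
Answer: -2487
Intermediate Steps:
q(y, k) = k - 2*y
H(r) = -1 (H(r) = -8 + 7 = -1)
o(A) = -A
(-41481 - 1*(-34020))/o(-3) = (-41481 - 1*(-34020))/((-1*(-3))) = (-41481 + 34020)/3 = -7461*⅓ = -2487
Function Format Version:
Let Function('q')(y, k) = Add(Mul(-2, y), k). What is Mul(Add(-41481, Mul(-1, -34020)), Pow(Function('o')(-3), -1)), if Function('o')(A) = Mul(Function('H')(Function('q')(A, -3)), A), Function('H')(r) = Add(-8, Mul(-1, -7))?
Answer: -2487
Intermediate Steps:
Function('q')(y, k) = Add(k, Mul(-2, y))
Function('H')(r) = -1 (Function('H')(r) = Add(-8, 7) = -1)
Function('o')(A) = Mul(-1, A)
Mul(Add(-41481, Mul(-1, -34020)), Pow(Function('o')(-3), -1)) = Mul(Add(-41481, Mul(-1, -34020)), Pow(Mul(-1, -3), -1)) = Mul(Add(-41481, 34020), Pow(3, -1)) = Mul(-7461, Rational(1, 3)) = -2487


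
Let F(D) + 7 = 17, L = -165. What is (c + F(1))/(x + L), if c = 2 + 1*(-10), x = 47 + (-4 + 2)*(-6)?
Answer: -1/53 ≈ -0.018868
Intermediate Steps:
F(D) = 10 (F(D) = -7 + 17 = 10)
x = 59 (x = 47 - 2*(-6) = 47 + 12 = 59)
c = -8 (c = 2 - 10 = -8)
(c + F(1))/(x + L) = (-8 + 10)/(59 - 165) = 2/(-106) = 2*(-1/106) = -1/53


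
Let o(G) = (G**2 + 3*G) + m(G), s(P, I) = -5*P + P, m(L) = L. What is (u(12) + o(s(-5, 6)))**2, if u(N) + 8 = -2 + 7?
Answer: 227529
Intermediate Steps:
u(N) = -3 (u(N) = -8 + (-2 + 7) = -8 + 5 = -3)
s(P, I) = -4*P
o(G) = G**2 + 4*G (o(G) = (G**2 + 3*G) + G = G**2 + 4*G)
(u(12) + o(s(-5, 6)))**2 = (-3 + (-4*(-5))*(4 - 4*(-5)))**2 = (-3 + 20*(4 + 20))**2 = (-3 + 20*24)**2 = (-3 + 480)**2 = 477**2 = 227529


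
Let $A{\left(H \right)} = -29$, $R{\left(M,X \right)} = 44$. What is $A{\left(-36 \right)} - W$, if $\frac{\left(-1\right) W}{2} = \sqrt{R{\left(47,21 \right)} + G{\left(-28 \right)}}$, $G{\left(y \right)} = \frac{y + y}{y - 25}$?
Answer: $-29 + \frac{4 \sqrt{31641}}{53} \approx -15.575$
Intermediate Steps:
$G{\left(y \right)} = \frac{2 y}{-25 + y}$
$W = - \frac{4 \sqrt{31641}}{53}$ ($W = - 2 \sqrt{44 + 2 \left(-28\right) \frac{1}{-25 - 28}} = - 2 \sqrt{44 + 2 \left(-28\right) \frac{1}{-53}} = - 2 \sqrt{44 + 2 \left(-28\right) \left(- \frac{1}{53}\right)} = - 2 \sqrt{44 + \frac{56}{53}} = - 2 \sqrt{\frac{2388}{53}} = - 2 \frac{2 \sqrt{31641}}{53} = - \frac{4 \sqrt{31641}}{53} \approx -13.425$)
$A{\left(-36 \right)} - W = -29 - - \frac{4 \sqrt{31641}}{53} = -29 + \frac{4 \sqrt{31641}}{53}$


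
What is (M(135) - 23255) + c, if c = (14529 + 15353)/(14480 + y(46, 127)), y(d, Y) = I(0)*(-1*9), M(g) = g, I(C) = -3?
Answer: -335371958/14507 ≈ -23118.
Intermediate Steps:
y(d, Y) = 27 (y(d, Y) = -(-3)*9 = -3*(-9) = 27)
c = 29882/14507 (c = (14529 + 15353)/(14480 + 27) = 29882/14507 ≈ 2.0598)
(M(135) - 23255) + c = (135 - 23255) + 29882/14507 = -23120 + 29882/14507 = -335371958/14507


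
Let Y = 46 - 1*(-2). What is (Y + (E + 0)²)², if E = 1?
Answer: 2401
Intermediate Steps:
Y = 48 (Y = 46 + 2 = 48)
(Y + (E + 0)²)² = (48 + (1 + 0)²)² = (48 + 1²)² = (48 + 1)² = 49² = 2401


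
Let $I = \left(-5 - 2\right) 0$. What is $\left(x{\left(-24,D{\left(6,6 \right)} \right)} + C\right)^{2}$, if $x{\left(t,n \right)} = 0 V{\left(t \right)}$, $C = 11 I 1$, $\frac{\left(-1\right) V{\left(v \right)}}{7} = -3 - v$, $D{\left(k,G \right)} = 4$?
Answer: $0$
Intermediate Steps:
$V{\left(v \right)} = 21 + 7 v$ ($V{\left(v \right)} = - 7 \left(-3 - v\right) = 21 + 7 v$)
$I = 0$ ($I = \left(-7\right) 0 = 0$)
$C = 0$ ($C = 11 \cdot 0 \cdot 1 = 0 \cdot 1 = 0$)
$x{\left(t,n \right)} = 0$ ($x{\left(t,n \right)} = 0 \left(21 + 7 t\right) = 0$)
$\left(x{\left(-24,D{\left(6,6 \right)} \right)} + C\right)^{2} = \left(0 + 0\right)^{2} = 0^{2} = 0$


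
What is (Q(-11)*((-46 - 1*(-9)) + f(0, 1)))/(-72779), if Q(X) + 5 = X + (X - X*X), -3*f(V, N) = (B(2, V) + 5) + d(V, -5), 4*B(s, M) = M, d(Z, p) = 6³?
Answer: -1328/5901 ≈ -0.22505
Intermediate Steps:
d(Z, p) = 216
B(s, M) = M/4
f(V, N) = -221/3 - V/12 (f(V, N) = -((V/4 + 5) + 216)/3 = -((5 + V/4) + 216)/3 = -(221 + V/4)/3 = -221/3 - V/12)
Q(X) = -5 - X² + 2*X (Q(X) = -5 + (X + (X - X*X)) = -5 + (X + (X - X²)) = -5 + (-X² + 2*X) = -5 - X² + 2*X)
(Q(-11)*((-46 - 1*(-9)) + f(0, 1)))/(-72779) = ((-5 - 1*(-11)² + 2*(-11))*((-46 - 1*(-9)) + (-221/3 - 1/12*0)))/(-72779) = ((-5 - 1*121 - 22)*((-46 + 9) + (-221/3 + 0)))*(-1/72779) = ((-5 - 121 - 22)*(-37 - 221/3))*(-1/72779) = -148*(-332/3)*(-1/72779) = (49136/3)*(-1/72779) = -1328/5901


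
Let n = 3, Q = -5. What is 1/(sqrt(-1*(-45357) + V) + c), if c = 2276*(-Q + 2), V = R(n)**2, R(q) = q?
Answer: 7966/126891629 - sqrt(45366)/253783258 ≈ 6.1939e-5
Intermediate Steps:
V = 9 (V = 3**2 = 9)
c = 15932 (c = 2276*(-1*(-5) + 2) = 2276*(5 + 2) = 2276*7 = 15932)
1/(sqrt(-1*(-45357) + V) + c) = 1/(sqrt(-1*(-45357) + 9) + 15932) = 1/(sqrt(45357 + 9) + 15932) = 1/(sqrt(45366) + 15932) = 1/(15932 + sqrt(45366))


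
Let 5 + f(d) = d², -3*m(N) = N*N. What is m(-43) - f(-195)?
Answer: -115909/3 ≈ -38636.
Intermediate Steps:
m(N) = -N²/3 (m(N) = -N*N/3 = -N²/3)
f(d) = -5 + d²
m(-43) - f(-195) = -⅓*(-43)² - (-5 + (-195)²) = -⅓*1849 - (-5 + 38025) = -1849/3 - 1*38020 = -1849/3 - 38020 = -115909/3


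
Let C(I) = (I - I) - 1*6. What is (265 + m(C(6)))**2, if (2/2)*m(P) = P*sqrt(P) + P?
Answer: 66865 - 3108*I*sqrt(6) ≈ 66865.0 - 7613.0*I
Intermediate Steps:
C(I) = -6 (C(I) = 0 - 6 = -6)
m(P) = P + P**(3/2) (m(P) = P*sqrt(P) + P = P**(3/2) + P = P + P**(3/2))
(265 + m(C(6)))**2 = (265 + (-6 + (-6)**(3/2)))**2 = (265 + (-6 - 6*I*sqrt(6)))**2 = (259 - 6*I*sqrt(6))**2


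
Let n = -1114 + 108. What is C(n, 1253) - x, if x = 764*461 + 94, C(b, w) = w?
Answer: -351045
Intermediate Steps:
n = -1006
x = 352298 (x = 352204 + 94 = 352298)
C(n, 1253) - x = 1253 - 1*352298 = 1253 - 352298 = -351045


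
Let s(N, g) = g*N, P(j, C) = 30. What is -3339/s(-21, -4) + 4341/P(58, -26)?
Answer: 2099/20 ≈ 104.95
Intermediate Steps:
s(N, g) = N*g
-3339/s(-21, -4) + 4341/P(58, -26) = -3339/((-21*(-4))) + 4341/30 = -3339/84 + 4341*(1/30) = -3339*1/84 + 1447/10 = -159/4 + 1447/10 = 2099/20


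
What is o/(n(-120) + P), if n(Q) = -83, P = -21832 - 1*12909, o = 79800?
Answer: -3325/1451 ≈ -2.2915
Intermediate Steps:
P = -34741 (P = -21832 - 12909 = -34741)
o/(n(-120) + P) = 79800/(-83 - 34741) = 79800/(-34824) = 79800*(-1/34824) = -3325/1451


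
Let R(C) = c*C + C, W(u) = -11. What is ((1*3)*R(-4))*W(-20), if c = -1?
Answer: 0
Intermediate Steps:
R(C) = 0 (R(C) = -C + C = 0)
((1*3)*R(-4))*W(-20) = ((1*3)*0)*(-11) = (3*0)*(-11) = 0*(-11) = 0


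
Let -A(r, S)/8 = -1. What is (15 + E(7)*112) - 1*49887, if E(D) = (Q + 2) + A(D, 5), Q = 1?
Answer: -48640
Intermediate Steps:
A(r, S) = 8 (A(r, S) = -8*(-1) = 8)
E(D) = 11 (E(D) = (1 + 2) + 8 = 3 + 8 = 11)
(15 + E(7)*112) - 1*49887 = (15 + 11*112) - 1*49887 = (15 + 1232) - 49887 = 1247 - 49887 = -48640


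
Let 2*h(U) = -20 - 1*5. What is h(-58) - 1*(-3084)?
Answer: 6143/2 ≈ 3071.5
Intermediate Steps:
h(U) = -25/2 (h(U) = (-20 - 1*5)/2 = (-20 - 5)/2 = (1/2)*(-25) = -25/2)
h(-58) - 1*(-3084) = -25/2 - 1*(-3084) = -25/2 + 3084 = 6143/2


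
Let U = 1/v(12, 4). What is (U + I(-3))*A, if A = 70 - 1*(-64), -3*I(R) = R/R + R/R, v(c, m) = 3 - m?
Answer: -670/3 ≈ -223.33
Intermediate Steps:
I(R) = -⅔ (I(R) = -(R/R + R/R)/3 = -(1 + 1)/3 = -⅓*2 = -⅔)
A = 134 (A = 70 + 64 = 134)
U = -1 (U = 1/(3 - 1*4) = 1/(3 - 4) = 1/(-1) = -1)
(U + I(-3))*A = (-1 - ⅔)*134 = -5/3*134 = -670/3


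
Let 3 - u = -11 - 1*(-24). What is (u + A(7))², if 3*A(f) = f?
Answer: 529/9 ≈ 58.778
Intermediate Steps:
A(f) = f/3
u = -10 (u = 3 - (-11 - 1*(-24)) = 3 - (-11 + 24) = 3 - 1*13 = 3 - 13 = -10)
(u + A(7))² = (-10 + (⅓)*7)² = (-10 + 7/3)² = (-23/3)² = 529/9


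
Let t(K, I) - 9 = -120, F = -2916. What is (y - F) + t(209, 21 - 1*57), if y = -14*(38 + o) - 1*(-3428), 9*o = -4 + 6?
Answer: 51281/9 ≈ 5697.9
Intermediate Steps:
o = 2/9 (o = (-4 + 6)/9 = (⅑)*2 = 2/9 ≈ 0.22222)
t(K, I) = -111 (t(K, I) = 9 - 120 = -111)
y = 26036/9 (y = -14*(38 + 2/9) - 1*(-3428) = -14*344/9 + 3428 = -4816/9 + 3428 = 26036/9 ≈ 2892.9)
(y - F) + t(209, 21 - 1*57) = (26036/9 - 1*(-2916)) - 111 = (26036/9 + 2916) - 111 = 52280/9 - 111 = 51281/9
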